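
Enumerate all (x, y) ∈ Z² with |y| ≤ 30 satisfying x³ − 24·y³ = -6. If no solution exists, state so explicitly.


The equation is x³ - 24y³ = -6. For fixed y, x³ = 24·y³ − 6, so a solution requires the RHS to be a perfect cube.
Strategy: iterate y from -30 to 30, compute RHS = 24·y³ − 6, and check whether it is a (positive or negative) perfect cube.
Check small values of y:
  y = 0: RHS = -6 is not a perfect cube.
  y = 1: RHS = 18 is not a perfect cube.
  y = -1: RHS = -30 is not a perfect cube.
  y = 2: RHS = 186 is not a perfect cube.
  y = -2: RHS = -198 is not a perfect cube.
  y = 3: RHS = 642 is not a perfect cube.
  y = -3: RHS = -654 is not a perfect cube.
Continuing the search up to |y| = 30 finds no solutions either.
No (x, y) in the scanned range satisfies the equation.

No integer solutions with |y| ≤ 30.


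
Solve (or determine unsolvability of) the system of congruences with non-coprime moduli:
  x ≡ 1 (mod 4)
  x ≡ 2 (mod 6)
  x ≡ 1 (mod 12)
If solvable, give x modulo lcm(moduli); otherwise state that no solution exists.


Moduli 4, 6, 12 are not pairwise coprime, so CRT works modulo lcm(m_i) when all pairwise compatibility conditions hold.
Pairwise compatibility: gcd(m_i, m_j) must divide a_i - a_j for every pair.
Merge one congruence at a time:
  Start: x ≡ 1 (mod 4).
  Combine with x ≡ 2 (mod 6): gcd(4, 6) = 2, and 2 - 1 = 1 is NOT divisible by 2.
    ⇒ system is inconsistent (no integer solution).

No solution (the system is inconsistent).


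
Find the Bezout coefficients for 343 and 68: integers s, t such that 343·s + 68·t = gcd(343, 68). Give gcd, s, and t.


Euclidean algorithm on (343, 68) — divide until remainder is 0:
  343 = 5 · 68 + 3
  68 = 22 · 3 + 2
  3 = 1 · 2 + 1
  2 = 2 · 1 + 0
gcd(343, 68) = 1.
Track Bezout coefficients alongside the remainders: start with r₀ = 343 = a·1 + b·0 (s = 1, t = 0) and r₁ = 68 = a·0 + b·1 (s = 0, t = 1); each new remainder r_{k+1} = r_{k-1} − q_k·r_k inherits s_{k+1} = s_{k-1} − q_k·s_k, t_{k+1} = t_{k-1} − q_k·t_k, so r_k = a·s_k + b·t_k at every step:
  q = 5: r = 3, s = 1 − 5·0 = 1, t = 0 − 5·1 = -5  (check: 343·1 + 68·(-5) = 3)
  q = 22: r = 2, s = 0 − 22·1 = -22, t = 1 − 22·(-5) = 111  (check: 343·(-22) + 68·111 = 2)
  q = 1: r = 1, s = 1 − 1·(-22) = 23, t = -5 − 1·111 = -116  (check: 343·23 + 68·(-116) = 1)
The row with r = 1 (the gcd) gives the Bezout coefficients s = 23, t = -116.
Result: 343 · (23) + 68 · (-116) = 1.

gcd(343, 68) = 1; s = 23, t = -116 (check: 343·23 + 68·(-116) = 1).


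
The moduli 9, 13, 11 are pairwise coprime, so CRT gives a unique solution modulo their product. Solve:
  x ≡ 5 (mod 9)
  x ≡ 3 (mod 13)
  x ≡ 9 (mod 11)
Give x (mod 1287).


Moduli 9, 13, 11 are pairwise coprime; by CRT there is a unique solution modulo M = 9 · 13 · 11 = 1287.
Solve pairwise, accumulating the modulus:
  Start with x ≡ 5 (mod 9).
  Combine with x ≡ 3 (mod 13): since gcd(9, 13) = 1, we get a unique residue mod 117.
    Write x = 5 + 9·t and substitute into x ≡ 3 (mod 13): 9·t ≡ 3 − 5 = -2 (mod 13).
    Reduce coefficients mod 13: 9·t ≡ 11 (mod 13).
    The inverse of 9 mod 13 is 3 (since 9·3 = 27 = 2·13 + 1), so t ≡ 3·11 = 33 ≡ 7 (mod 13).
    Then x = 5 + 9·7 = 68, valid modulo lcm(9, 13) = 117: x ≡ 68 (mod 117).
  Combine with x ≡ 9 (mod 11): since gcd(117, 11) = 1, we get a unique residue mod 1287.
    Write x = 68 + 117·t and substitute into x ≡ 9 (mod 11): 117·t ≡ 9 − 68 = -59 (mod 11).
    Reduce coefficients mod 11: 7·t ≡ 7 (mod 11).
    The inverse of 7 mod 11 is 8 (since 7·8 = 56 = 5·11 + 1), so t ≡ 8·7 = 56 ≡ 1 (mod 11).
    Then x = 68 + 117·1 = 185, valid modulo lcm(117, 11) = 1287: x ≡ 185 (mod 1287).
Verify: 185 mod 9 = 5 ✓, 185 mod 13 = 3 ✓, 185 mod 11 = 9 ✓.

x ≡ 185 (mod 1287).


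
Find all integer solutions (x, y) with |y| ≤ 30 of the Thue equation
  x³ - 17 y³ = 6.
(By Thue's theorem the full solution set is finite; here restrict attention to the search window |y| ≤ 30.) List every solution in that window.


The equation is x³ - 17y³ = 6. For fixed y, x³ = 17·y³ + 6, so a solution requires the RHS to be a perfect cube.
Strategy: iterate y from -30 to 30, compute RHS = 17·y³ + 6, and check whether it is a (positive or negative) perfect cube.
Check small values of y:
  y = 0: RHS = 6 is not a perfect cube.
  y = 1: RHS = 23 is not a perfect cube.
  y = -1: RHS = -11 is not a perfect cube.
  y = 2: RHS = 142 is not a perfect cube.
  y = -2: RHS = -130 is not a perfect cube.
  y = 3: RHS = 465 is not a perfect cube.
  y = -3: RHS = -453 is not a perfect cube.
Continuing the search up to |y| = 30 finds no solutions either.
No (x, y) in the scanned range satisfies the equation.

No integer solutions with |y| ≤ 30.


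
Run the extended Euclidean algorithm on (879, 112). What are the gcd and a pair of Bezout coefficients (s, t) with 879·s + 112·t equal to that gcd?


Euclidean algorithm on (879, 112) — divide until remainder is 0:
  879 = 7 · 112 + 95
  112 = 1 · 95 + 17
  95 = 5 · 17 + 10
  17 = 1 · 10 + 7
  10 = 1 · 7 + 3
  7 = 2 · 3 + 1
  3 = 3 · 1 + 0
gcd(879, 112) = 1.
Track Bezout coefficients alongside the remainders: start with r₀ = 879 = a·1 + b·0 (s = 1, t = 0) and r₁ = 112 = a·0 + b·1 (s = 0, t = 1); each new remainder r_{k+1} = r_{k-1} − q_k·r_k inherits s_{k+1} = s_{k-1} − q_k·s_k, t_{k+1} = t_{k-1} − q_k·t_k, so r_k = a·s_k + b·t_k at every step:
  q = 7: r = 95, s = 1 − 7·0 = 1, t = 0 − 7·1 = -7  (check: 879·1 + 112·(-7) = 95)
  q = 1: r = 17, s = 0 − 1·1 = -1, t = 1 − 1·(-7) = 8  (check: 879·(-1) + 112·8 = 17)
  q = 5: r = 10, s = 1 − 5·(-1) = 6, t = -7 − 5·8 = -47  (check: 879·6 + 112·(-47) = 10)
  q = 1: r = 7, s = -1 − 1·6 = -7, t = 8 − 1·(-47) = 55  (check: 879·(-7) + 112·55 = 7)
  q = 1: r = 3, s = 6 − 1·(-7) = 13, t = -47 − 1·55 = -102  (check: 879·13 + 112·(-102) = 3)
  q = 2: r = 1, s = -7 − 2·13 = -33, t = 55 − 2·(-102) = 259  (check: 879·(-33) + 112·259 = 1)
The row with r = 1 (the gcd) gives the Bezout coefficients s = -33, t = 259.
Result: 879 · (-33) + 112 · (259) = 1.

gcd(879, 112) = 1; s = -33, t = 259 (check: 879·(-33) + 112·259 = 1).


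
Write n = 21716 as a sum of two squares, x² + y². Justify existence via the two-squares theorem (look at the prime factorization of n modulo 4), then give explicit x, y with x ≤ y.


Step 1: Factor n = 21716 = 2^2 · 61 · 89.
Step 2: Check the mod-4 condition on each prime factor: 2 = 2 (special); 61 ≡ 1 (mod 4), exponent 1; 89 ≡ 1 (mod 4), exponent 1.
All primes ≡ 3 (mod 4) appear to even exponent (or don't appear), so by the two-squares theorem n IS expressible as a sum of two squares.
Step 3: Build a representation. Group n = k² · m with k = 2 and m = 61 · 89 = 5429 (a product of primes ≡ 1 (mod 4)); a representation of m scales to one of n via (k·x)² + (k·y)² = k²(x² + y²). Each prime p ≡ 1 (mod 4) is itself a sum of two squares; find a² by testing p − a² for a perfect square:
  61: 61 − 1² = 60, 61 − 2² = 57, 61 − 3² = 52, 61 − 4² = 45, 61 − 5² = 36 = 6² ⇒ 61 = 5² + 6².
  89: 89 − 1² = 88, 89 − 2² = 85, 89 − 3² = 80, 89 − 4² = 73, 89 − 5² = 64 = 8² ⇒ 89 = 5² + 8².
  Combine using the Brahmagupta–Fibonacci identity (a² + b²)(c² + d²) = (ac − bd)² + (ad + bc)² = (ac + bd)² + (ad − bc)²:
  61 · 89 = 5429: from (5² + 6²)(5² + 8²), take (5·5 − 6·8, 5·8 + 6·5) = (25 − 48, 40 + 30) = (-23, 70); dropping signs (only squares matter) gives (23, 70); check 23² + 70² = 529 + 4900 = 5429 ✓.
  Scale by k = 2: (2·23, 2·70) = (46, 140).
Step 4: Order so x ≤ y and verify: 46² + 140² = 2116 + 19600 = 21716 = n. ✓

n = 21716 = 46² + 140² (one valid representation with x ≤ y).


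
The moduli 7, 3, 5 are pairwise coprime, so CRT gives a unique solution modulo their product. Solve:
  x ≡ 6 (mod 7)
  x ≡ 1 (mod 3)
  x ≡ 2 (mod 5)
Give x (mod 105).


Moduli 7, 3, 5 are pairwise coprime; by CRT there is a unique solution modulo M = 7 · 3 · 5 = 105.
Solve pairwise, accumulating the modulus:
  Start with x ≡ 6 (mod 7).
  Combine with x ≡ 1 (mod 3): since gcd(7, 3) = 1, we get a unique residue mod 21.
    Write x = 6 + 7·t and substitute into x ≡ 1 (mod 3): 7·t ≡ 1 − 6 = -5 (mod 3).
    Reduce coefficients mod 3: 1·t ≡ 1 (mod 3).
    So t ≡ 1 (mod 3).
    Then x = 6 + 7·1 = 13, valid modulo lcm(7, 3) = 21: x ≡ 13 (mod 21).
  Combine with x ≡ 2 (mod 5): since gcd(21, 5) = 1, we get a unique residue mod 105.
    Write x = 13 + 21·t and substitute into x ≡ 2 (mod 5): 21·t ≡ 2 − 13 = -11 (mod 5).
    Reduce coefficients mod 5: 1·t ≡ 4 (mod 5).
    So t ≡ 4 (mod 5).
    Then x = 13 + 21·4 = 97, valid modulo lcm(21, 5) = 105: x ≡ 97 (mod 105).
Verify: 97 mod 7 = 6 ✓, 97 mod 3 = 1 ✓, 97 mod 5 = 2 ✓.

x ≡ 97 (mod 105).


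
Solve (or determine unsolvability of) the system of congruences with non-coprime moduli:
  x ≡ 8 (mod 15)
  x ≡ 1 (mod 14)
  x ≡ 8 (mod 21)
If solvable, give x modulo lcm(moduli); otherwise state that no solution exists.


Moduli 15, 14, 21 are not pairwise coprime, so CRT works modulo lcm(m_i) when all pairwise compatibility conditions hold.
Pairwise compatibility: gcd(m_i, m_j) must divide a_i - a_j for every pair.
Merge one congruence at a time:
  Start: x ≡ 8 (mod 15).
  Combine with x ≡ 1 (mod 14): gcd(15, 14) = 1; 1 - 8 = -7, which IS divisible by 1, so compatible.
    Write x = 8 + 15·t and substitute into x ≡ 1 (mod 14): 15·t ≡ 1 − 8 = -7 (mod 14).
    Reduce coefficients mod 14: 1·t ≡ 7 (mod 14).
    So t ≡ 7 (mod 14).
    Then x = 8 + 15·7 = 113, valid modulo lcm(15, 14) = 210: x ≡ 113 (mod 210).
  Combine with x ≡ 8 (mod 21): gcd(210, 21) = 21; 8 - 113 = -105, which IS divisible by 21, so compatible.
    Write x = 113 + 210·t and substitute into x ≡ 8 (mod 21): 210·t ≡ 8 − 113 = -105 (mod 21).
    Divide the congruence (and modulus) by g = 21: 10·t ≡ -5 (mod 1).
    Modulo 1 every t works; take t = 0.
    Then x = 113 + 210·0 = 113, valid modulo lcm(210, 21) = 210: x ≡ 113 (mod 210).
Verify: 113 mod 15 = 8, 113 mod 14 = 1, 113 mod 21 = 8.

x ≡ 113 (mod 210).


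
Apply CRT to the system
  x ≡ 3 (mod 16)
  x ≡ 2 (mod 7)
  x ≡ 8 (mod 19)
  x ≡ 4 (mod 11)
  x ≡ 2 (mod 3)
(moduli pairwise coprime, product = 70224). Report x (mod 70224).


Product of moduli M = 16 · 7 · 19 · 11 · 3 = 70224.
Merge one congruence at a time:
  Start: x ≡ 3 (mod 16).
  Combine with x ≡ 2 (mod 7); new modulus lcm = 112.
    Write x = 3 + 16·t and substitute into x ≡ 2 (mod 7): 16·t ≡ 2 − 3 = -1 (mod 7).
    Reduce coefficients mod 7: 2·t ≡ 6 (mod 7).
    The inverse of 2 mod 7 is 4 (since 2·4 = 8 = 1·7 + 1), so t ≡ 4·6 = 24 ≡ 3 (mod 7).
    Then x = 3 + 16·3 = 51, valid modulo lcm(16, 7) = 112: x ≡ 51 (mod 112).
  Combine with x ≡ 8 (mod 19); new modulus lcm = 2128.
    Write x = 51 + 112·t and substitute into x ≡ 8 (mod 19): 112·t ≡ 8 − 51 = -43 (mod 19).
    Reduce coefficients mod 19: 17·t ≡ 14 (mod 19).
    The inverse of 17 mod 19 is 9 (since 17·9 = 153 = 8·19 + 1), so t ≡ 9·14 = 126 ≡ 12 (mod 19).
    Then x = 51 + 112·12 = 1395, valid modulo lcm(112, 19) = 2128: x ≡ 1395 (mod 2128).
  Combine with x ≡ 4 (mod 11); new modulus lcm = 23408.
    Write x = 1395 + 2128·t and substitute into x ≡ 4 (mod 11): 2128·t ≡ 4 − 1395 = -1391 (mod 11).
    Reduce coefficients mod 11: 5·t ≡ 6 (mod 11).
    The inverse of 5 mod 11 is 9 (since 5·9 = 45 = 4·11 + 1), so t ≡ 9·6 = 54 ≡ 10 (mod 11).
    Then x = 1395 + 2128·10 = 22675, valid modulo lcm(2128, 11) = 23408: x ≡ 22675 (mod 23408).
  Combine with x ≡ 2 (mod 3); new modulus lcm = 70224.
    Write x = 22675 + 23408·t and substitute into x ≡ 2 (mod 3): 23408·t ≡ 2 − 22675 = -22673 (mod 3).
    Reduce coefficients mod 3: 2·t ≡ 1 (mod 3).
    The inverse of 2 mod 3 is 2 (since 2·2 = 4 = 1·3 + 1), so t ≡ 2·1 = 2 ≡ 2 (mod 3).
    Then x = 22675 + 23408·2 = 69491, valid modulo lcm(23408, 3) = 70224: x ≡ 69491 (mod 70224).
Verify against each original: 69491 mod 16 = 3, 69491 mod 7 = 2, 69491 mod 19 = 8, 69491 mod 11 = 4, 69491 mod 3 = 2.

x ≡ 69491 (mod 70224).


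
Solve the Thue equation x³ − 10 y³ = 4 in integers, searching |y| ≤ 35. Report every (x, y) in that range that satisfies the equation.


The equation is x³ - 10y³ = 4. For fixed y, x³ = 10·y³ + 4, so a solution requires the RHS to be a perfect cube.
Strategy: iterate y from -35 to 35, compute RHS = 10·y³ + 4, and check whether it is a (positive or negative) perfect cube.
Check small values of y:
  y = 0: RHS = 4 is not a perfect cube.
  y = 1: RHS = 14 is not a perfect cube.
  y = -1: RHS = -6 is not a perfect cube.
  y = 2: RHS = 84 is not a perfect cube.
  y = -2: RHS = -76 is not a perfect cube.
  y = 3: RHS = 274 is not a perfect cube.
  y = -3: RHS = -266 is not a perfect cube.
Continuing the search up to |y| = 35 finds no solutions either.
No (x, y) in the scanned range satisfies the equation.

No integer solutions with |y| ≤ 35.


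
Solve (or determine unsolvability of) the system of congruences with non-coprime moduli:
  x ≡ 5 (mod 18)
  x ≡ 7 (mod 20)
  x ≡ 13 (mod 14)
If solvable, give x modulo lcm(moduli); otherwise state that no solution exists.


Moduli 18, 20, 14 are not pairwise coprime, so CRT works modulo lcm(m_i) when all pairwise compatibility conditions hold.
Pairwise compatibility: gcd(m_i, m_j) must divide a_i - a_j for every pair.
Merge one congruence at a time:
  Start: x ≡ 5 (mod 18).
  Combine with x ≡ 7 (mod 20): gcd(18, 20) = 2; 7 - 5 = 2, which IS divisible by 2, so compatible.
    Write x = 5 + 18·t and substitute into x ≡ 7 (mod 20): 18·t ≡ 7 − 5 = 2 (mod 20).
    Divide the congruence (and modulus) by g = 2: 9·t ≡ 1 (mod 10).
    The inverse of 9 mod 10 is 9 (since 9·9 = 81 = 8·10 + 1), so t ≡ 9·1 = 9 ≡ 9 (mod 10).
    Then x = 5 + 18·9 = 167, valid modulo lcm(18, 20) = 180: x ≡ 167 (mod 180).
  Combine with x ≡ 13 (mod 14): gcd(180, 14) = 2; 13 - 167 = -154, which IS divisible by 2, so compatible.
    Write x = 167 + 180·t and substitute into x ≡ 13 (mod 14): 180·t ≡ 13 − 167 = -154 (mod 14).
    Divide the congruence (and modulus) by g = 2: 90·t ≡ -77 (mod 7).
    Reduce coefficients mod 7: 6·t ≡ 0 (mod 7).
    The inverse of 6 mod 7 is 6 (since 6·6 = 36 = 5·7 + 1), so t ≡ 6·0 = 0 ≡ 0 (mod 7).
    Then x = 167 + 180·0 = 167, valid modulo lcm(180, 14) = 1260: x ≡ 167 (mod 1260).
Verify: 167 mod 18 = 5, 167 mod 20 = 7, 167 mod 14 = 13.

x ≡ 167 (mod 1260).


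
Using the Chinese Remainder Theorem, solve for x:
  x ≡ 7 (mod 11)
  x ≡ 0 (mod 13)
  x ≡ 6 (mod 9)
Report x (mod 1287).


Moduli 11, 13, 9 are pairwise coprime; by CRT there is a unique solution modulo M = 11 · 13 · 9 = 1287.
Solve pairwise, accumulating the modulus:
  Start with x ≡ 7 (mod 11).
  Combine with x ≡ 0 (mod 13): since gcd(11, 13) = 1, we get a unique residue mod 143.
    Write x = 7 + 11·t and substitute into x ≡ 0 (mod 13): 11·t ≡ 0 − 7 = -7 (mod 13).
    Reduce coefficients mod 13: 11·t ≡ 6 (mod 13).
    The inverse of 11 mod 13 is 6 (since 11·6 = 66 = 5·13 + 1), so t ≡ 6·6 = 36 ≡ 10 (mod 13).
    Then x = 7 + 11·10 = 117, valid modulo lcm(11, 13) = 143: x ≡ 117 (mod 143).
  Combine with x ≡ 6 (mod 9): since gcd(143, 9) = 1, we get a unique residue mod 1287.
    Write x = 117 + 143·t and substitute into x ≡ 6 (mod 9): 143·t ≡ 6 − 117 = -111 (mod 9).
    Reduce coefficients mod 9: 8·t ≡ 6 (mod 9).
    The inverse of 8 mod 9 is 8 (since 8·8 = 64 = 7·9 + 1), so t ≡ 8·6 = 48 ≡ 3 (mod 9).
    Then x = 117 + 143·3 = 546, valid modulo lcm(143, 9) = 1287: x ≡ 546 (mod 1287).
Verify: 546 mod 11 = 7 ✓, 546 mod 13 = 0 ✓, 546 mod 9 = 6 ✓.

x ≡ 546 (mod 1287).


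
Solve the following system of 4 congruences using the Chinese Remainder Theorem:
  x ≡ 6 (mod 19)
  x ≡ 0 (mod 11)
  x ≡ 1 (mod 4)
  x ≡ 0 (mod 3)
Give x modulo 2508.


Product of moduli M = 19 · 11 · 4 · 3 = 2508.
Merge one congruence at a time:
  Start: x ≡ 6 (mod 19).
  Combine with x ≡ 0 (mod 11); new modulus lcm = 209.
    Write x = 6 + 19·t and substitute into x ≡ 0 (mod 11): 19·t ≡ 0 − 6 = -6 (mod 11).
    Reduce coefficients mod 11: 8·t ≡ 5 (mod 11).
    The inverse of 8 mod 11 is 7 (since 8·7 = 56 = 5·11 + 1), so t ≡ 7·5 = 35 ≡ 2 (mod 11).
    Then x = 6 + 19·2 = 44, valid modulo lcm(19, 11) = 209: x ≡ 44 (mod 209).
  Combine with x ≡ 1 (mod 4); new modulus lcm = 836.
    Write x = 44 + 209·t and substitute into x ≡ 1 (mod 4): 209·t ≡ 1 − 44 = -43 (mod 4).
    Reduce coefficients mod 4: 1·t ≡ 1 (mod 4).
    So t ≡ 1 (mod 4).
    Then x = 44 + 209·1 = 253, valid modulo lcm(209, 4) = 836: x ≡ 253 (mod 836).
  Combine with x ≡ 0 (mod 3); new modulus lcm = 2508.
    Write x = 253 + 836·t and substitute into x ≡ 0 (mod 3): 836·t ≡ 0 − 253 = -253 (mod 3).
    Reduce coefficients mod 3: 2·t ≡ 2 (mod 3).
    The inverse of 2 mod 3 is 2 (since 2·2 = 4 = 1·3 + 1), so t ≡ 2·2 = 4 ≡ 1 (mod 3).
    Then x = 253 + 836·1 = 1089, valid modulo lcm(836, 3) = 2508: x ≡ 1089 (mod 2508).
Verify against each original: 1089 mod 19 = 6, 1089 mod 11 = 0, 1089 mod 4 = 1, 1089 mod 3 = 0.

x ≡ 1089 (mod 2508).


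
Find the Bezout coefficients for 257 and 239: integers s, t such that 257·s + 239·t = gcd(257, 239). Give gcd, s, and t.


Euclidean algorithm on (257, 239) — divide until remainder is 0:
  257 = 1 · 239 + 18
  239 = 13 · 18 + 5
  18 = 3 · 5 + 3
  5 = 1 · 3 + 2
  3 = 1 · 2 + 1
  2 = 2 · 1 + 0
gcd(257, 239) = 1.
Track Bezout coefficients alongside the remainders: start with r₀ = 257 = a·1 + b·0 (s = 1, t = 0) and r₁ = 239 = a·0 + b·1 (s = 0, t = 1); each new remainder r_{k+1} = r_{k-1} − q_k·r_k inherits s_{k+1} = s_{k-1} − q_k·s_k, t_{k+1} = t_{k-1} − q_k·t_k, so r_k = a·s_k + b·t_k at every step:
  q = 1: r = 18, s = 1 − 1·0 = 1, t = 0 − 1·1 = -1  (check: 257·1 + 239·(-1) = 18)
  q = 13: r = 5, s = 0 − 13·1 = -13, t = 1 − 13·(-1) = 14  (check: 257·(-13) + 239·14 = 5)
  q = 3: r = 3, s = 1 − 3·(-13) = 40, t = -1 − 3·14 = -43  (check: 257·40 + 239·(-43) = 3)
  q = 1: r = 2, s = -13 − 1·40 = -53, t = 14 − 1·(-43) = 57  (check: 257·(-53) + 239·57 = 2)
  q = 1: r = 1, s = 40 − 1·(-53) = 93, t = -43 − 1·57 = -100  (check: 257·93 + 239·(-100) = 1)
The row with r = 1 (the gcd) gives the Bezout coefficients s = 93, t = -100.
Result: 257 · (93) + 239 · (-100) = 1.

gcd(257, 239) = 1; s = 93, t = -100 (check: 257·93 + 239·(-100) = 1).


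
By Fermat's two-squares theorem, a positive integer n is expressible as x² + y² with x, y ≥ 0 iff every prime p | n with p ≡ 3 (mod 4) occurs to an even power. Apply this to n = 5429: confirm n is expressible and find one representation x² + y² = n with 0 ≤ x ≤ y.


Step 1: Factor n = 5429 = 61 · 89.
Step 2: Check the mod-4 condition on each prime factor: 61 ≡ 1 (mod 4), exponent 1; 89 ≡ 1 (mod 4), exponent 1.
All primes ≡ 3 (mod 4) appear to even exponent (or don't appear), so by the two-squares theorem n IS expressible as a sum of two squares.
Step 3: Build a representation. Here n = 61 · 89 is a product of primes ≡ 1 (mod 4). Each prime p ≡ 1 (mod 4) is itself a sum of two squares; find a² by testing p − a² for a perfect square:
  61: 61 − 1² = 60, 61 − 2² = 57, 61 − 3² = 52, 61 − 4² = 45, 61 − 5² = 36 = 6² ⇒ 61 = 5² + 6².
  89: 89 − 1² = 88, 89 − 2² = 85, 89 − 3² = 80, 89 − 4² = 73, 89 − 5² = 64 = 8² ⇒ 89 = 5² + 8².
  Combine using the Brahmagupta–Fibonacci identity (a² + b²)(c² + d²) = (ac − bd)² + (ad + bc)² = (ac + bd)² + (ad − bc)²:
  61 · 89 = 5429: from (5² + 6²)(5² + 8²), take (5·5 − 6·8, 5·8 + 6·5) = (25 − 48, 40 + 30) = (-23, 70); dropping signs (only squares matter) gives (23, 70); check 23² + 70² = 529 + 4900 = 5429 ✓.
Step 4: Order so x ≤ y and verify: 23² + 70² = 529 + 4900 = 5429 = n. ✓

n = 5429 = 23² + 70² (one valid representation with x ≤ y).


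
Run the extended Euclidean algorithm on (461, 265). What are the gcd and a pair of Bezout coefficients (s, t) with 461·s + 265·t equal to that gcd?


Euclidean algorithm on (461, 265) — divide until remainder is 0:
  461 = 1 · 265 + 196
  265 = 1 · 196 + 69
  196 = 2 · 69 + 58
  69 = 1 · 58 + 11
  58 = 5 · 11 + 3
  11 = 3 · 3 + 2
  3 = 1 · 2 + 1
  2 = 2 · 1 + 0
gcd(461, 265) = 1.
Track Bezout coefficients alongside the remainders: start with r₀ = 461 = a·1 + b·0 (s = 1, t = 0) and r₁ = 265 = a·0 + b·1 (s = 0, t = 1); each new remainder r_{k+1} = r_{k-1} − q_k·r_k inherits s_{k+1} = s_{k-1} − q_k·s_k, t_{k+1} = t_{k-1} − q_k·t_k, so r_k = a·s_k + b·t_k at every step:
  q = 1: r = 196, s = 1 − 1·0 = 1, t = 0 − 1·1 = -1  (check: 461·1 + 265·(-1) = 196)
  q = 1: r = 69, s = 0 − 1·1 = -1, t = 1 − 1·(-1) = 2  (check: 461·(-1) + 265·2 = 69)
  q = 2: r = 58, s = 1 − 2·(-1) = 3, t = -1 − 2·2 = -5  (check: 461·3 + 265·(-5) = 58)
  q = 1: r = 11, s = -1 − 1·3 = -4, t = 2 − 1·(-5) = 7  (check: 461·(-4) + 265·7 = 11)
  q = 5: r = 3, s = 3 − 5·(-4) = 23, t = -5 − 5·7 = -40  (check: 461·23 + 265·(-40) = 3)
  q = 3: r = 2, s = -4 − 3·23 = -73, t = 7 − 3·(-40) = 127  (check: 461·(-73) + 265·127 = 2)
  q = 1: r = 1, s = 23 − 1·(-73) = 96, t = -40 − 1·127 = -167  (check: 461·96 + 265·(-167) = 1)
The row with r = 1 (the gcd) gives the Bezout coefficients s = 96, t = -167.
Result: 461 · (96) + 265 · (-167) = 1.

gcd(461, 265) = 1; s = 96, t = -167 (check: 461·96 + 265·(-167) = 1).


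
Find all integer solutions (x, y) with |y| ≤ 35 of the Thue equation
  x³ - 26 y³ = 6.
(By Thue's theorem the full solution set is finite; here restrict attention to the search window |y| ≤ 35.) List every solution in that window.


The equation is x³ - 26y³ = 6. For fixed y, x³ = 26·y³ + 6, so a solution requires the RHS to be a perfect cube.
Strategy: iterate y from -35 to 35, compute RHS = 26·y³ + 6, and check whether it is a (positive or negative) perfect cube.
Check small values of y:
  y = 0: RHS = 6 is not a perfect cube.
  y = 1: RHS = 32 is not a perfect cube.
  y = -1: RHS = -20 is not a perfect cube.
  y = 2: RHS = 214 is not a perfect cube.
  y = -2: RHS = -202 is not a perfect cube.
  y = 3: RHS = 708 is not a perfect cube.
  y = -3: RHS = -696 is not a perfect cube.
Continuing the search up to |y| = 35 finds no solutions either.
No (x, y) in the scanned range satisfies the equation.

No integer solutions with |y| ≤ 35.


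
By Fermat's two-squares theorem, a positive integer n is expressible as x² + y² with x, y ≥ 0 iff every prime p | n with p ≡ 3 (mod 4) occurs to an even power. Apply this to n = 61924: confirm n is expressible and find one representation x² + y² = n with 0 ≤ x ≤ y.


Step 1: Factor n = 61924 = 2^2 · 113 · 137.
Step 2: Check the mod-4 condition on each prime factor: 2 = 2 (special); 113 ≡ 1 (mod 4), exponent 1; 137 ≡ 1 (mod 4), exponent 1.
All primes ≡ 3 (mod 4) appear to even exponent (or don't appear), so by the two-squares theorem n IS expressible as a sum of two squares.
Step 3: Build a representation. Group n = k² · m with k = 2 and m = 113 · 137 = 15481 (a product of primes ≡ 1 (mod 4)); a representation of m scales to one of n via (k·x)² + (k·y)² = k²(x² + y²). Each prime p ≡ 1 (mod 4) is itself a sum of two squares; find a² by testing p − a² for a perfect square:
  113: 113 − 1² = 112, 113 − 2² = 109, 113 − 3² = 104, 113 − 4² = 97, 113 − 5² = 88, 113 − 6² = 77, 113 − 7² = 64 = 8² ⇒ 113 = 7² + 8².
  137: 137 − 1² = 136, 137 − 2² = 133, 137 − 3² = 128, 137 − 4² = 121 = 11² ⇒ 137 = 4² + 11².
  Combine using the Brahmagupta–Fibonacci identity (a² + b²)(c² + d²) = (ac − bd)² + (ad + bc)² = (ac + bd)² + (ad − bc)²:
  113 · 137 = 15481: from (7² + 8²)(4² + 11²), take (7·4 − 8·11, 7·11 + 8·4) = (28 − 88, 77 + 32) = (-60, 109); dropping signs (only squares matter) gives (60, 109); check 60² + 109² = 3600 + 11881 = 15481 ✓.
  Scale by k = 2: (2·60, 2·109) = (120, 218).
Step 4: Order so x ≤ y and verify: 120² + 218² = 14400 + 47524 = 61924 = n. ✓

n = 61924 = 120² + 218² (one valid representation with x ≤ y).


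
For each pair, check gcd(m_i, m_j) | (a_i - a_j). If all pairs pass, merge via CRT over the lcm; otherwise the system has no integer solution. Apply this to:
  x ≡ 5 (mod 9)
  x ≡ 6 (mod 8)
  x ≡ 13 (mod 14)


Moduli 9, 8, 14 are not pairwise coprime, so CRT works modulo lcm(m_i) when all pairwise compatibility conditions hold.
Pairwise compatibility: gcd(m_i, m_j) must divide a_i - a_j for every pair.
Merge one congruence at a time:
  Start: x ≡ 5 (mod 9).
  Combine with x ≡ 6 (mod 8): gcd(9, 8) = 1; 6 - 5 = 1, which IS divisible by 1, so compatible.
    Write x = 5 + 9·t and substitute into x ≡ 6 (mod 8): 9·t ≡ 6 − 5 = 1 (mod 8).
    Reduce coefficients mod 8: 1·t ≡ 1 (mod 8).
    So t ≡ 1 (mod 8).
    Then x = 5 + 9·1 = 14, valid modulo lcm(9, 8) = 72: x ≡ 14 (mod 72).
  Combine with x ≡ 13 (mod 14): gcd(72, 14) = 2, and 13 - 14 = -1 is NOT divisible by 2.
    ⇒ system is inconsistent (no integer solution).

No solution (the system is inconsistent).


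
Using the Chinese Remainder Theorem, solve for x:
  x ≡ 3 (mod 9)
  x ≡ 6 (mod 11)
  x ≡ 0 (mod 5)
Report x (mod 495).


Moduli 9, 11, 5 are pairwise coprime; by CRT there is a unique solution modulo M = 9 · 11 · 5 = 495.
Solve pairwise, accumulating the modulus:
  Start with x ≡ 3 (mod 9).
  Combine with x ≡ 6 (mod 11): since gcd(9, 11) = 1, we get a unique residue mod 99.
    Write x = 3 + 9·t and substitute into x ≡ 6 (mod 11): 9·t ≡ 6 − 3 = 3 (mod 11).
    The inverse of 9 mod 11 is 5 (since 9·5 = 45 = 4·11 + 1), so t ≡ 5·3 = 15 ≡ 4 (mod 11).
    Then x = 3 + 9·4 = 39, valid modulo lcm(9, 11) = 99: x ≡ 39 (mod 99).
  Combine with x ≡ 0 (mod 5): since gcd(99, 5) = 1, we get a unique residue mod 495.
    Write x = 39 + 99·t and substitute into x ≡ 0 (mod 5): 99·t ≡ 0 − 39 = -39 (mod 5).
    Reduce coefficients mod 5: 4·t ≡ 1 (mod 5).
    The inverse of 4 mod 5 is 4 (since 4·4 = 16 = 3·5 + 1), so t ≡ 4·1 = 4 ≡ 4 (mod 5).
    Then x = 39 + 99·4 = 435, valid modulo lcm(99, 5) = 495: x ≡ 435 (mod 495).
Verify: 435 mod 9 = 3 ✓, 435 mod 11 = 6 ✓, 435 mod 5 = 0 ✓.

x ≡ 435 (mod 495).


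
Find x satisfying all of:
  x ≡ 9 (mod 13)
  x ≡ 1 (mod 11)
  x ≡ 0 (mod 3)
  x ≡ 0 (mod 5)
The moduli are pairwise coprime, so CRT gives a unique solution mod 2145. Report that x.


Product of moduli M = 13 · 11 · 3 · 5 = 2145.
Merge one congruence at a time:
  Start: x ≡ 9 (mod 13).
  Combine with x ≡ 1 (mod 11); new modulus lcm = 143.
    Write x = 9 + 13·t and substitute into x ≡ 1 (mod 11): 13·t ≡ 1 − 9 = -8 (mod 11).
    Reduce coefficients mod 11: 2·t ≡ 3 (mod 11).
    The inverse of 2 mod 11 is 6 (since 2·6 = 12 = 1·11 + 1), so t ≡ 6·3 = 18 ≡ 7 (mod 11).
    Then x = 9 + 13·7 = 100, valid modulo lcm(13, 11) = 143: x ≡ 100 (mod 143).
  Combine with x ≡ 0 (mod 3); new modulus lcm = 429.
    Write x = 100 + 143·t and substitute into x ≡ 0 (mod 3): 143·t ≡ 0 − 100 = -100 (mod 3).
    Reduce coefficients mod 3: 2·t ≡ 2 (mod 3).
    The inverse of 2 mod 3 is 2 (since 2·2 = 4 = 1·3 + 1), so t ≡ 2·2 = 4 ≡ 1 (mod 3).
    Then x = 100 + 143·1 = 243, valid modulo lcm(143, 3) = 429: x ≡ 243 (mod 429).
  Combine with x ≡ 0 (mod 5); new modulus lcm = 2145.
    Write x = 243 + 429·t and substitute into x ≡ 0 (mod 5): 429·t ≡ 0 − 243 = -243 (mod 5).
    Reduce coefficients mod 5: 4·t ≡ 2 (mod 5).
    The inverse of 4 mod 5 is 4 (since 4·4 = 16 = 3·5 + 1), so t ≡ 4·2 = 8 ≡ 3 (mod 5).
    Then x = 243 + 429·3 = 1530, valid modulo lcm(429, 5) = 2145: x ≡ 1530 (mod 2145).
Verify against each original: 1530 mod 13 = 9, 1530 mod 11 = 1, 1530 mod 3 = 0, 1530 mod 5 = 0.

x ≡ 1530 (mod 2145).


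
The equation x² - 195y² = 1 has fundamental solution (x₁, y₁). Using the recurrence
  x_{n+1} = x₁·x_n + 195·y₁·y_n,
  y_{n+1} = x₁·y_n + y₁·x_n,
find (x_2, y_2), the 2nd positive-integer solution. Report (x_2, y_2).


Step 1: Find the fundamental solution (x₁, y₁) of x² - 195y² = 1.
  Expand √195 as a continued fraction. a₀ = ⌊√195⌋ = 13; iterate m_{k+1} = d_k·a_k − m_k, d_{k+1} = (195 − m_{k+1}²)/d_k, a_{k+1} = ⌊(a₀ + m_{k+1})/d_{k+1}⌋ (starting m₀ = 0, d₀ = 1), with convergents p_k = a_k·p_{k-1} + p_{k-2}, q_k = a_k·q_{k-1} + q_{k-2} (p₋₁ = 1, q₋₁ = 0):
  k = 0: a₀ = 13; p₀/q₀ = 13/1; p₀² − 195·q₀² = 169 − 195 = -26.
  k = 1: m = 13, d = 26, a = ⌊(13 + 13)/26⌋ = 1; p/q = (1·13 + 1)/(1·1 + 0) = 14/1; p² − 195·q² = 196 − 195 = 1.
  The first convergent with p² − 195·q² = 1 gives the fundamental solution (x₁, y₁) = (14, 1).
Step 2: Apply the recurrence (x_{n+1}, y_{n+1}) = (x₁x_n + 195y₁y_n, x₁y_n + y₁x_n) repeatedly.
  From (x_1, y_1) = (14, 1): x_2 = 14·14 + 195·1·1 = 391; y_2 = 14·1 + 1·14 = 28.
Step 3: Verify x_2² - 195·y_2² = 152881 - 152880 = 1 (should be 1). ✓

(x_1, y_1) = (14, 1); (x_2, y_2) = (391, 28).


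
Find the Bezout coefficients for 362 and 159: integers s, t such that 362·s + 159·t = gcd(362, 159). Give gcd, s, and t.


Euclidean algorithm on (362, 159) — divide until remainder is 0:
  362 = 2 · 159 + 44
  159 = 3 · 44 + 27
  44 = 1 · 27 + 17
  27 = 1 · 17 + 10
  17 = 1 · 10 + 7
  10 = 1 · 7 + 3
  7 = 2 · 3 + 1
  3 = 3 · 1 + 0
gcd(362, 159) = 1.
Track Bezout coefficients alongside the remainders: start with r₀ = 362 = a·1 + b·0 (s = 1, t = 0) and r₁ = 159 = a·0 + b·1 (s = 0, t = 1); each new remainder r_{k+1} = r_{k-1} − q_k·r_k inherits s_{k+1} = s_{k-1} − q_k·s_k, t_{k+1} = t_{k-1} − q_k·t_k, so r_k = a·s_k + b·t_k at every step:
  q = 2: r = 44, s = 1 − 2·0 = 1, t = 0 − 2·1 = -2  (check: 362·1 + 159·(-2) = 44)
  q = 3: r = 27, s = 0 − 3·1 = -3, t = 1 − 3·(-2) = 7  (check: 362·(-3) + 159·7 = 27)
  q = 1: r = 17, s = 1 − 1·(-3) = 4, t = -2 − 1·7 = -9  (check: 362·4 + 159·(-9) = 17)
  q = 1: r = 10, s = -3 − 1·4 = -7, t = 7 − 1·(-9) = 16  (check: 362·(-7) + 159·16 = 10)
  q = 1: r = 7, s = 4 − 1·(-7) = 11, t = -9 − 1·16 = -25  (check: 362·11 + 159·(-25) = 7)
  q = 1: r = 3, s = -7 − 1·11 = -18, t = 16 − 1·(-25) = 41  (check: 362·(-18) + 159·41 = 3)
  q = 2: r = 1, s = 11 − 2·(-18) = 47, t = -25 − 2·41 = -107  (check: 362·47 + 159·(-107) = 1)
The row with r = 1 (the gcd) gives the Bezout coefficients s = 47, t = -107.
Result: 362 · (47) + 159 · (-107) = 1.

gcd(362, 159) = 1; s = 47, t = -107 (check: 362·47 + 159·(-107) = 1).


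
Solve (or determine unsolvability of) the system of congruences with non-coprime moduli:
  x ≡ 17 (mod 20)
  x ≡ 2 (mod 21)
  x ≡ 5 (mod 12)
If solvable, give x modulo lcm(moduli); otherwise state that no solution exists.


Moduli 20, 21, 12 are not pairwise coprime, so CRT works modulo lcm(m_i) when all pairwise compatibility conditions hold.
Pairwise compatibility: gcd(m_i, m_j) must divide a_i - a_j for every pair.
Merge one congruence at a time:
  Start: x ≡ 17 (mod 20).
  Combine with x ≡ 2 (mod 21): gcd(20, 21) = 1; 2 - 17 = -15, which IS divisible by 1, so compatible.
    Write x = 17 + 20·t and substitute into x ≡ 2 (mod 21): 20·t ≡ 2 − 17 = -15 (mod 21).
    Reduce coefficients mod 21: 20·t ≡ 6 (mod 21).
    The inverse of 20 mod 21 is 20 (since 20·20 = 400 = 19·21 + 1), so t ≡ 20·6 = 120 ≡ 15 (mod 21).
    Then x = 17 + 20·15 = 317, valid modulo lcm(20, 21) = 420: x ≡ 317 (mod 420).
  Combine with x ≡ 5 (mod 12): gcd(420, 12) = 12; 5 - 317 = -312, which IS divisible by 12, so compatible.
    Write x = 317 + 420·t and substitute into x ≡ 5 (mod 12): 420·t ≡ 5 − 317 = -312 (mod 12).
    Divide the congruence (and modulus) by g = 12: 35·t ≡ -26 (mod 1).
    Modulo 1 every t works; take t = 0.
    Then x = 317 + 420·0 = 317, valid modulo lcm(420, 12) = 420: x ≡ 317 (mod 420).
Verify: 317 mod 20 = 17, 317 mod 21 = 2, 317 mod 12 = 5.

x ≡ 317 (mod 420).


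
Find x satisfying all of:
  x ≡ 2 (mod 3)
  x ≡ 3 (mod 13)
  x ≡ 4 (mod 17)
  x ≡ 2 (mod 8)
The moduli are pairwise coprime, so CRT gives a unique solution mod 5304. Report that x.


Product of moduli M = 3 · 13 · 17 · 8 = 5304.
Merge one congruence at a time:
  Start: x ≡ 2 (mod 3).
  Combine with x ≡ 3 (mod 13); new modulus lcm = 39.
    Write x = 2 + 3·t and substitute into x ≡ 3 (mod 13): 3·t ≡ 3 − 2 = 1 (mod 13).
    The inverse of 3 mod 13 is 9 (since 3·9 = 27 = 2·13 + 1), so t ≡ 9·1 = 9 ≡ 9 (mod 13).
    Then x = 2 + 3·9 = 29, valid modulo lcm(3, 13) = 39: x ≡ 29 (mod 39).
  Combine with x ≡ 4 (mod 17); new modulus lcm = 663.
    Write x = 29 + 39·t and substitute into x ≡ 4 (mod 17): 39·t ≡ 4 − 29 = -25 (mod 17).
    Reduce coefficients mod 17: 5·t ≡ 9 (mod 17).
    The inverse of 5 mod 17 is 7 (since 5·7 = 35 = 2·17 + 1), so t ≡ 7·9 = 63 ≡ 12 (mod 17).
    Then x = 29 + 39·12 = 497, valid modulo lcm(39, 17) = 663: x ≡ 497 (mod 663).
  Combine with x ≡ 2 (mod 8); new modulus lcm = 5304.
    Write x = 497 + 663·t and substitute into x ≡ 2 (mod 8): 663·t ≡ 2 − 497 = -495 (mod 8).
    Reduce coefficients mod 8: 7·t ≡ 1 (mod 8).
    The inverse of 7 mod 8 is 7 (since 7·7 = 49 = 6·8 + 1), so t ≡ 7·1 = 7 ≡ 7 (mod 8).
    Then x = 497 + 663·7 = 5138, valid modulo lcm(663, 8) = 5304: x ≡ 5138 (mod 5304).
Verify against each original: 5138 mod 3 = 2, 5138 mod 13 = 3, 5138 mod 17 = 4, 5138 mod 8 = 2.

x ≡ 5138 (mod 5304).


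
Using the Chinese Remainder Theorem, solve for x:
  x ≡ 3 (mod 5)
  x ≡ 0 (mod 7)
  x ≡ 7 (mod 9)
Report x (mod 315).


Moduli 5, 7, 9 are pairwise coprime; by CRT there is a unique solution modulo M = 5 · 7 · 9 = 315.
Solve pairwise, accumulating the modulus:
  Start with x ≡ 3 (mod 5).
  Combine with x ≡ 0 (mod 7): since gcd(5, 7) = 1, we get a unique residue mod 35.
    Write x = 3 + 5·t and substitute into x ≡ 0 (mod 7): 5·t ≡ 0 − 3 = -3 (mod 7).
    Reduce coefficients mod 7: 5·t ≡ 4 (mod 7).
    The inverse of 5 mod 7 is 3 (since 5·3 = 15 = 2·7 + 1), so t ≡ 3·4 = 12 ≡ 5 (mod 7).
    Then x = 3 + 5·5 = 28, valid modulo lcm(5, 7) = 35: x ≡ 28 (mod 35).
  Combine with x ≡ 7 (mod 9): since gcd(35, 9) = 1, we get a unique residue mod 315.
    Write x = 28 + 35·t and substitute into x ≡ 7 (mod 9): 35·t ≡ 7 − 28 = -21 (mod 9).
    Reduce coefficients mod 9: 8·t ≡ 6 (mod 9).
    The inverse of 8 mod 9 is 8 (since 8·8 = 64 = 7·9 + 1), so t ≡ 8·6 = 48 ≡ 3 (mod 9).
    Then x = 28 + 35·3 = 133, valid modulo lcm(35, 9) = 315: x ≡ 133 (mod 315).
Verify: 133 mod 5 = 3 ✓, 133 mod 7 = 0 ✓, 133 mod 9 = 7 ✓.

x ≡ 133 (mod 315).


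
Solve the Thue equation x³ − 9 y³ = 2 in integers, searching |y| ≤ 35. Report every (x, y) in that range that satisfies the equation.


The equation is x³ - 9y³ = 2. For fixed y, x³ = 9·y³ + 2, so a solution requires the RHS to be a perfect cube.
Strategy: iterate y from -35 to 35, compute RHS = 9·y³ + 2, and check whether it is a (positive or negative) perfect cube.
Check small values of y:
  y = 0: RHS = 2 is not a perfect cube.
  y = 1: RHS = 11 is not a perfect cube.
  y = -1: RHS = -7 is not a perfect cube.
  y = 2: RHS = 74 is not a perfect cube.
  y = -2: RHS = -70 is not a perfect cube.
  y = 3: RHS = 245 is not a perfect cube.
  y = -3: RHS = -241 is not a perfect cube.
Continuing the search up to |y| = 35 finds no solutions either.
No (x, y) in the scanned range satisfies the equation.

No integer solutions with |y| ≤ 35.


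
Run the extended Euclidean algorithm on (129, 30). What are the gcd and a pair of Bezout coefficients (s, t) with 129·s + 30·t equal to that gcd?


Euclidean algorithm on (129, 30) — divide until remainder is 0:
  129 = 4 · 30 + 9
  30 = 3 · 9 + 3
  9 = 3 · 3 + 0
gcd(129, 30) = 3.
Track Bezout coefficients alongside the remainders: start with r₀ = 129 = a·1 + b·0 (s = 1, t = 0) and r₁ = 30 = a·0 + b·1 (s = 0, t = 1); each new remainder r_{k+1} = r_{k-1} − q_k·r_k inherits s_{k+1} = s_{k-1} − q_k·s_k, t_{k+1} = t_{k-1} − q_k·t_k, so r_k = a·s_k + b·t_k at every step:
  q = 4: r = 9, s = 1 − 4·0 = 1, t = 0 − 4·1 = -4  (check: 129·1 + 30·(-4) = 9)
  q = 3: r = 3, s = 0 − 3·1 = -3, t = 1 − 3·(-4) = 13  (check: 129·(-3) + 30·13 = 3)
The row with r = 3 (the gcd) gives the Bezout coefficients s = -3, t = 13.
Result: 129 · (-3) + 30 · (13) = 3.

gcd(129, 30) = 3; s = -3, t = 13 (check: 129·(-3) + 30·13 = 3).


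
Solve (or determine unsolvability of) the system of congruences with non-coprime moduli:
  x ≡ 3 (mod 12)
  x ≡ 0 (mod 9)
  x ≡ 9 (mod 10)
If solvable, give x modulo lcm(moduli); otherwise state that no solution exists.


Moduli 12, 9, 10 are not pairwise coprime, so CRT works modulo lcm(m_i) when all pairwise compatibility conditions hold.
Pairwise compatibility: gcd(m_i, m_j) must divide a_i - a_j for every pair.
Merge one congruence at a time:
  Start: x ≡ 3 (mod 12).
  Combine with x ≡ 0 (mod 9): gcd(12, 9) = 3; 0 - 3 = -3, which IS divisible by 3, so compatible.
    Write x = 3 + 12·t and substitute into x ≡ 0 (mod 9): 12·t ≡ 0 − 3 = -3 (mod 9).
    Divide the congruence (and modulus) by g = 3: 4·t ≡ -1 (mod 3).
    Reduce coefficients mod 3: 1·t ≡ 2 (mod 3).
    So t ≡ 2 (mod 3).
    Then x = 3 + 12·2 = 27, valid modulo lcm(12, 9) = 36: x ≡ 27 (mod 36).
  Combine with x ≡ 9 (mod 10): gcd(36, 10) = 2; 9 - 27 = -18, which IS divisible by 2, so compatible.
    Write x = 27 + 36·t and substitute into x ≡ 9 (mod 10): 36·t ≡ 9 − 27 = -18 (mod 10).
    Divide the congruence (and modulus) by g = 2: 18·t ≡ -9 (mod 5).
    Reduce coefficients mod 5: 3·t ≡ 1 (mod 5).
    The inverse of 3 mod 5 is 2 (since 3·2 = 6 = 1·5 + 1), so t ≡ 2·1 = 2 ≡ 2 (mod 5).
    Then x = 27 + 36·2 = 99, valid modulo lcm(36, 10) = 180: x ≡ 99 (mod 180).
Verify: 99 mod 12 = 3, 99 mod 9 = 0, 99 mod 10 = 9.

x ≡ 99 (mod 180).


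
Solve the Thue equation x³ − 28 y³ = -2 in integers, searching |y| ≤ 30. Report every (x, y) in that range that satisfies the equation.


The equation is x³ - 28y³ = -2. For fixed y, x³ = 28·y³ − 2, so a solution requires the RHS to be a perfect cube.
Strategy: iterate y from -30 to 30, compute RHS = 28·y³ − 2, and check whether it is a (positive or negative) perfect cube.
Check small values of y:
  y = 0: RHS = -2 is not a perfect cube.
  y = 1: RHS = 26 is not a perfect cube.
  y = -1: RHS = -30 is not a perfect cube.
  y = 2: RHS = 222 is not a perfect cube.
  y = -2: RHS = -226 is not a perfect cube.
  y = 3: RHS = 754 is not a perfect cube.
  y = -3: RHS = -758 is not a perfect cube.
Continuing the search up to |y| = 30 finds no solutions either.
No (x, y) in the scanned range satisfies the equation.

No integer solutions with |y| ≤ 30.


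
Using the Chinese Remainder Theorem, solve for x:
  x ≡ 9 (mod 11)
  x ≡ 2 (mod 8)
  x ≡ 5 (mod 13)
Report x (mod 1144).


Moduli 11, 8, 13 are pairwise coprime; by CRT there is a unique solution modulo M = 11 · 8 · 13 = 1144.
Solve pairwise, accumulating the modulus:
  Start with x ≡ 9 (mod 11).
  Combine with x ≡ 2 (mod 8): since gcd(11, 8) = 1, we get a unique residue mod 88.
    Write x = 9 + 11·t and substitute into x ≡ 2 (mod 8): 11·t ≡ 2 − 9 = -7 (mod 8).
    Reduce coefficients mod 8: 3·t ≡ 1 (mod 8).
    The inverse of 3 mod 8 is 3 (since 3·3 = 9 = 1·8 + 1), so t ≡ 3·1 = 3 ≡ 3 (mod 8).
    Then x = 9 + 11·3 = 42, valid modulo lcm(11, 8) = 88: x ≡ 42 (mod 88).
  Combine with x ≡ 5 (mod 13): since gcd(88, 13) = 1, we get a unique residue mod 1144.
    Write x = 42 + 88·t and substitute into x ≡ 5 (mod 13): 88·t ≡ 5 − 42 = -37 (mod 13).
    Reduce coefficients mod 13: 10·t ≡ 2 (mod 13).
    The inverse of 10 mod 13 is 4 (since 10·4 = 40 = 3·13 + 1), so t ≡ 4·2 = 8 ≡ 8 (mod 13).
    Then x = 42 + 88·8 = 746, valid modulo lcm(88, 13) = 1144: x ≡ 746 (mod 1144).
Verify: 746 mod 11 = 9 ✓, 746 mod 8 = 2 ✓, 746 mod 13 = 5 ✓.

x ≡ 746 (mod 1144).
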